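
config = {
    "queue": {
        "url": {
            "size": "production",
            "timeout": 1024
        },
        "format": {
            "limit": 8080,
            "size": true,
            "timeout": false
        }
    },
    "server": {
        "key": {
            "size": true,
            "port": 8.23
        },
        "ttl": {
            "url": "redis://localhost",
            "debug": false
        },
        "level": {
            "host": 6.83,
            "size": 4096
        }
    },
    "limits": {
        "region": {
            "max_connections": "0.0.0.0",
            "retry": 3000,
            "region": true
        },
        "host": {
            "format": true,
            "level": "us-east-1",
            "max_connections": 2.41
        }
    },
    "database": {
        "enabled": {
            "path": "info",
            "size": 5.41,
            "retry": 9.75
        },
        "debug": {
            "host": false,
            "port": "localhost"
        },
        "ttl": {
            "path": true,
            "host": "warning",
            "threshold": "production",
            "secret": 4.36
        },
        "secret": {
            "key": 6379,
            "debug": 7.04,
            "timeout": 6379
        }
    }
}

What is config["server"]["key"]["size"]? True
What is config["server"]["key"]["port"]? 8.23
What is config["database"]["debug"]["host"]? False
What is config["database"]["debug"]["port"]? "localhost"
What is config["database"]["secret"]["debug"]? 7.04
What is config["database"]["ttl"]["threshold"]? "production"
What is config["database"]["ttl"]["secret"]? 4.36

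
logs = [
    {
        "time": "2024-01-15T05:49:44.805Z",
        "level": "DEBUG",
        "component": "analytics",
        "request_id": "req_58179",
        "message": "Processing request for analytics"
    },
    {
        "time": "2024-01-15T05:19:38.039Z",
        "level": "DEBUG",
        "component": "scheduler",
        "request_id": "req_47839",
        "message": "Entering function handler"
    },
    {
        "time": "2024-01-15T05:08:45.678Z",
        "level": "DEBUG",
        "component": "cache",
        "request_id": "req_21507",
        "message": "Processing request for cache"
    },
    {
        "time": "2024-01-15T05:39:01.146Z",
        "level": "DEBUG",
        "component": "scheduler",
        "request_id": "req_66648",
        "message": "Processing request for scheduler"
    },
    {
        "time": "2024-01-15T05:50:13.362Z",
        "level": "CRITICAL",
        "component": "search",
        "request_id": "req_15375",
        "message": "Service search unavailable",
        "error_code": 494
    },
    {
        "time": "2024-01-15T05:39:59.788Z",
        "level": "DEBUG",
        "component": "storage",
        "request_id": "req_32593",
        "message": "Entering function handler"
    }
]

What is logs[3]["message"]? "Processing request for scheduler"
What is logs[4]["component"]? "search"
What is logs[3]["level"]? "DEBUG"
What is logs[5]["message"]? "Entering function handler"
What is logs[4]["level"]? "CRITICAL"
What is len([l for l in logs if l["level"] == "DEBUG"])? 5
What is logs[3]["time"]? "2024-01-15T05:39:01.146Z"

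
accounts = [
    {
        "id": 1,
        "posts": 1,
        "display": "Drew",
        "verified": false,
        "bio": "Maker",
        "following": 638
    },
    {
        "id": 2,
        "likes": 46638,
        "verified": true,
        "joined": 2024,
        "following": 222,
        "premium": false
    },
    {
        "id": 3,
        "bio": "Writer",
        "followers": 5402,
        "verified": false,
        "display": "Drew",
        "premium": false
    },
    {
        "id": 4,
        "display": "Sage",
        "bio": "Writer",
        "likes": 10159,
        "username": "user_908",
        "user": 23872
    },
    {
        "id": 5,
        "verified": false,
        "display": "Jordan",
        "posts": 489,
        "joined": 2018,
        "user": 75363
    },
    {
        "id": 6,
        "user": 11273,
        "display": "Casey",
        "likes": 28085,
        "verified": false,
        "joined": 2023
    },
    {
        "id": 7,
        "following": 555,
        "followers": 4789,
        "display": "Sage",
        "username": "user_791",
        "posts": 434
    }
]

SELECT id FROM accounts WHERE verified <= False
[1, 3, 5, 6]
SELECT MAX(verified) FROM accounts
True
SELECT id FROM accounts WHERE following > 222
[1, 7]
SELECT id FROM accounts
[1, 2, 3, 4, 5, 6, 7]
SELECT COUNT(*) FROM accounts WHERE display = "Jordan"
1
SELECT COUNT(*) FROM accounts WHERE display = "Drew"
2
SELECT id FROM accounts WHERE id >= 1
[1, 2, 3, 4, 5, 6, 7]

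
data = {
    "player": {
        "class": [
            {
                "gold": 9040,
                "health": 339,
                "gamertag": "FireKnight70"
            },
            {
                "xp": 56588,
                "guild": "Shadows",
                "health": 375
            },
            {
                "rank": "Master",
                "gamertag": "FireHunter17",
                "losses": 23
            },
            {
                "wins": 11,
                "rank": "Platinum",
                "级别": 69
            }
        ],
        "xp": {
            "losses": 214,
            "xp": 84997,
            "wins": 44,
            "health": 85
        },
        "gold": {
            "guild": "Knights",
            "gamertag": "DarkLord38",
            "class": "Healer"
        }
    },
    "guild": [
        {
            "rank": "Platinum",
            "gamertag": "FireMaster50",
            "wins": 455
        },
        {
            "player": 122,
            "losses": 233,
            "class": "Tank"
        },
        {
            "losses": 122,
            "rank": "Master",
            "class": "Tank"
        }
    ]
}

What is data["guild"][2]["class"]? "Tank"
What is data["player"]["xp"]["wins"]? 44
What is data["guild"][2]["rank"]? "Master"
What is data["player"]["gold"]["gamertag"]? "DarkLord38"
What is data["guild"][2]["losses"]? 122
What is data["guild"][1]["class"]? "Tank"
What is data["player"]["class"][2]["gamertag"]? "FireHunter17"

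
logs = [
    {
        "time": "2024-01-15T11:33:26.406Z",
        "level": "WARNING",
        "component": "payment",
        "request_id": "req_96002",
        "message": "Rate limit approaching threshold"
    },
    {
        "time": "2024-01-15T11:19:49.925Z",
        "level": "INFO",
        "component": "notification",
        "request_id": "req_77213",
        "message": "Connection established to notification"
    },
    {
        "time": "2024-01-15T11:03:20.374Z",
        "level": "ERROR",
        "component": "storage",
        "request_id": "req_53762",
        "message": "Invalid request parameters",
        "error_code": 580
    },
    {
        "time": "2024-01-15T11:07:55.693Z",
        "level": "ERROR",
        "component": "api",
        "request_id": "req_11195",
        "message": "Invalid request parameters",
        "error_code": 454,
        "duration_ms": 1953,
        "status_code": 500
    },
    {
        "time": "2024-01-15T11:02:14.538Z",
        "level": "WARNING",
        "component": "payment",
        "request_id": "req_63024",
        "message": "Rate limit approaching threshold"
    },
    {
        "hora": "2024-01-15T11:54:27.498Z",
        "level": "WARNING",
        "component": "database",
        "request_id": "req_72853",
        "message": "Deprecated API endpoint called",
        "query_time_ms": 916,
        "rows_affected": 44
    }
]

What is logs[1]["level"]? "INFO"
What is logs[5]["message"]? "Deprecated API endpoint called"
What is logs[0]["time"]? "2024-01-15T11:33:26.406Z"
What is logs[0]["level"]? "WARNING"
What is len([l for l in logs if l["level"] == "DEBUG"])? 0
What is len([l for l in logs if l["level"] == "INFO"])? 1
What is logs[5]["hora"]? "2024-01-15T11:54:27.498Z"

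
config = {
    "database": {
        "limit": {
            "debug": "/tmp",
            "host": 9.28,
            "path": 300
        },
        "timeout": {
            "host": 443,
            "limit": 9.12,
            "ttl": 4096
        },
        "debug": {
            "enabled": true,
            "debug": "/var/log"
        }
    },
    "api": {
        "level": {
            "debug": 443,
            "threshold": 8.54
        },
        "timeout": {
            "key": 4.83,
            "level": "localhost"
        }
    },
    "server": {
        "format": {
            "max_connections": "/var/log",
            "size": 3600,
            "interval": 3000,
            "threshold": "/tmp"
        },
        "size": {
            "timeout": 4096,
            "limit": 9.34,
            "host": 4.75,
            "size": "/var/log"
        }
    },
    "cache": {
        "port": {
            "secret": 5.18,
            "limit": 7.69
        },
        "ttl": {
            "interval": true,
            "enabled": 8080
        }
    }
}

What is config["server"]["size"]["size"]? "/var/log"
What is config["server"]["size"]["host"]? 4.75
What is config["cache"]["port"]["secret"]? 5.18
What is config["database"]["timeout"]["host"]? 443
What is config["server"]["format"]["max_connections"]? "/var/log"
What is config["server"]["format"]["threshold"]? "/tmp"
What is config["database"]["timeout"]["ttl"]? 4096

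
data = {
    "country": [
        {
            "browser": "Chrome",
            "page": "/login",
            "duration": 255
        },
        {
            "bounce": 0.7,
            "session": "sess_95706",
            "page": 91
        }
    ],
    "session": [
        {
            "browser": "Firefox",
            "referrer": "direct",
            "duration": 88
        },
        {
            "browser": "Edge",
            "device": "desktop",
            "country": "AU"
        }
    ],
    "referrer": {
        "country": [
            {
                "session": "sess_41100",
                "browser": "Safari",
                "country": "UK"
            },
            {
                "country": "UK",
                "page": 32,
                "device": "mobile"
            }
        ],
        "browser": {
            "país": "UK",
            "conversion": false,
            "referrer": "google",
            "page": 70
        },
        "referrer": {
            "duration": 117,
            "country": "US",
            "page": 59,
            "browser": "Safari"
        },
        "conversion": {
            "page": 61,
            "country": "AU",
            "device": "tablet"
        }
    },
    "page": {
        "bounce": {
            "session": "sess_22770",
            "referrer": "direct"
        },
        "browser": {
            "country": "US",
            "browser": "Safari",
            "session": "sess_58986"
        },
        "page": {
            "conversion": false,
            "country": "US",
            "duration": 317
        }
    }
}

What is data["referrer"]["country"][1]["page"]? 32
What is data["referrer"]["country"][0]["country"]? "UK"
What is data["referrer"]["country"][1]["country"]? "UK"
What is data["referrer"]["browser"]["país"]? "UK"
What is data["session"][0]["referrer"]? "direct"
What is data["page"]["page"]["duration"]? 317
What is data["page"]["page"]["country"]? "US"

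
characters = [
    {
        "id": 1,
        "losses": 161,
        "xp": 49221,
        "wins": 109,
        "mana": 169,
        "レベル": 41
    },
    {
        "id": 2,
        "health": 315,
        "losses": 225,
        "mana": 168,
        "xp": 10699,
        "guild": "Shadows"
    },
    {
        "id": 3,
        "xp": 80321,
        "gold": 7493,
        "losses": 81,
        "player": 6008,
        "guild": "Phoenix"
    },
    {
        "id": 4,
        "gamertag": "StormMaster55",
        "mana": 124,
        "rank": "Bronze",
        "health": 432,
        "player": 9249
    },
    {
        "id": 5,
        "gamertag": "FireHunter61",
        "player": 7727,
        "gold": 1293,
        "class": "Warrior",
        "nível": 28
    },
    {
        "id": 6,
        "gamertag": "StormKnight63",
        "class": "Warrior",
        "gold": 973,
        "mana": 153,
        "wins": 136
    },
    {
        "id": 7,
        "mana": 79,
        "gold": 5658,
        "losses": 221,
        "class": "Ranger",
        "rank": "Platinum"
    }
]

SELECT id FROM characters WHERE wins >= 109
[1, 6]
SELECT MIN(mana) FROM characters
79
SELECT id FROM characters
[1, 2, 3, 4, 5, 6, 7]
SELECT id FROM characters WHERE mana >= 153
[1, 2, 6]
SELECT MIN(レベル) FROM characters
41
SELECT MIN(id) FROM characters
1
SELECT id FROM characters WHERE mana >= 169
[1]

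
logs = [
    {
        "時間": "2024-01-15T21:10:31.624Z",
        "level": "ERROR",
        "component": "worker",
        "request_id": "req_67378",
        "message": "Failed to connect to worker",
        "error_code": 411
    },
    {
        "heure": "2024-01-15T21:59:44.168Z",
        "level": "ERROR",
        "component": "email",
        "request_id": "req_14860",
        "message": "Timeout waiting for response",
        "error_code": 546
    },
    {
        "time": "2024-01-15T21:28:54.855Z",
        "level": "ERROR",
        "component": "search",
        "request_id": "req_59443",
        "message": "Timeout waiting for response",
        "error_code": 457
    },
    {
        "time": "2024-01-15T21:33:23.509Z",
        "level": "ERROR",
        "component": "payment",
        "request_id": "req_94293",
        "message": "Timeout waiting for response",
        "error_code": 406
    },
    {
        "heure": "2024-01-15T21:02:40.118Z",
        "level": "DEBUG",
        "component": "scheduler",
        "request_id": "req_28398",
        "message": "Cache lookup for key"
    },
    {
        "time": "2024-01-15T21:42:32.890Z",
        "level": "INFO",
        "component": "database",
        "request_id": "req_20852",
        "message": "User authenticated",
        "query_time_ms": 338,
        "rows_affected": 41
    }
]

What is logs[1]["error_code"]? 546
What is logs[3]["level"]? "ERROR"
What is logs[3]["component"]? "payment"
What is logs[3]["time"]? "2024-01-15T21:33:23.509Z"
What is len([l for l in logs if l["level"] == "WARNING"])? 0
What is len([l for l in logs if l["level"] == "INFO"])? 1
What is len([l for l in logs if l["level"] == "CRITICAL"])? 0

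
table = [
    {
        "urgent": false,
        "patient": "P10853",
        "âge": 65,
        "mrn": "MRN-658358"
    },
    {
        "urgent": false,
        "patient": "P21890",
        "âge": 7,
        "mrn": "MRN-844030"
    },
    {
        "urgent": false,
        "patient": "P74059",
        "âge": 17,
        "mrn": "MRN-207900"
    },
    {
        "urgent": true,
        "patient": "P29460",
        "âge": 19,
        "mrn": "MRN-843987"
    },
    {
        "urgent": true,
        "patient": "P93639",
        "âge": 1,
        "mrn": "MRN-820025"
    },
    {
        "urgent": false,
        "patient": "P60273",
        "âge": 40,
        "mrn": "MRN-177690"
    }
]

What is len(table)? 6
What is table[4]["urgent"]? True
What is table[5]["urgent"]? False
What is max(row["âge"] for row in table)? 65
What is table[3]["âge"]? 19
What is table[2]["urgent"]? False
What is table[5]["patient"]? "P60273"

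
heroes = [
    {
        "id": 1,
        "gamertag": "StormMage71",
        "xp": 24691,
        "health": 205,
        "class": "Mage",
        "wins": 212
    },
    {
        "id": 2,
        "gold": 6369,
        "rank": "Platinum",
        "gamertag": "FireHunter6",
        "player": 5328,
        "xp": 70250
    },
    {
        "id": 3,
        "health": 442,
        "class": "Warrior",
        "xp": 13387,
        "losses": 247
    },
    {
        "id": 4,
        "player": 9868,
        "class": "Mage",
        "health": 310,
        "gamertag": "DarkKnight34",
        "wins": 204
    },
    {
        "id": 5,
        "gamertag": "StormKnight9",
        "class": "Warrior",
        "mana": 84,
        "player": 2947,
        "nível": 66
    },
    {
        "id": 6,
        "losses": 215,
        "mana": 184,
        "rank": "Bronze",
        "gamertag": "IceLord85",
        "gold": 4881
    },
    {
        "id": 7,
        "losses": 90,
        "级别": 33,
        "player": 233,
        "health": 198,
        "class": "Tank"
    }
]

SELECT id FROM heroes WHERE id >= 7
[7]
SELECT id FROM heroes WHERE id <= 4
[1, 2, 3, 4]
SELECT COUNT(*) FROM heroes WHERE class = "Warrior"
2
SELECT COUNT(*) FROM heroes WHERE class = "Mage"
2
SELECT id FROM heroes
[1, 2, 3, 4, 5, 6, 7]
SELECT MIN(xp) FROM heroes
13387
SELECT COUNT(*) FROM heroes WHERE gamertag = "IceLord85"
1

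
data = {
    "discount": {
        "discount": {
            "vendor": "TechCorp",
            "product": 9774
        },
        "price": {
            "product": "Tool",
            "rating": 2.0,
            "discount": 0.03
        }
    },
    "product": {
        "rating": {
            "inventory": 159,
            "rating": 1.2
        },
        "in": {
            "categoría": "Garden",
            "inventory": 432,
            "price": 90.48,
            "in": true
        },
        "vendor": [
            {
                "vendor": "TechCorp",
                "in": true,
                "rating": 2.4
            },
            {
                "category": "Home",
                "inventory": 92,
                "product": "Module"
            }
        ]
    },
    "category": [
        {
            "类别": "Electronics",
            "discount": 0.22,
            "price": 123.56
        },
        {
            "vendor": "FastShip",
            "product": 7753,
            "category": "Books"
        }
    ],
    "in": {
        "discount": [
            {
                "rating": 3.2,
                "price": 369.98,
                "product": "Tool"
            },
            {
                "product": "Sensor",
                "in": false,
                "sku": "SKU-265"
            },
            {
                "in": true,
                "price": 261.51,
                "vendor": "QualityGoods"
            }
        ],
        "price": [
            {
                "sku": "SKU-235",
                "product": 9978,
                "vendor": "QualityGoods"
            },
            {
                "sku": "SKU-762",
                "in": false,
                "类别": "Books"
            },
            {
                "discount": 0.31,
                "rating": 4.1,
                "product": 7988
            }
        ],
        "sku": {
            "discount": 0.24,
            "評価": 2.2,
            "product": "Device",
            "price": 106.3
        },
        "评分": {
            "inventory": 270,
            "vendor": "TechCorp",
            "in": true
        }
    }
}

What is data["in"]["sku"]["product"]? "Device"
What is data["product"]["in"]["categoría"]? "Garden"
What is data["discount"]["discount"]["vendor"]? "TechCorp"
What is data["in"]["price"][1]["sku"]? "SKU-762"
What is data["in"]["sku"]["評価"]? 2.2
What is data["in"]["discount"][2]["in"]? True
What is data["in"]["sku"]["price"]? 106.3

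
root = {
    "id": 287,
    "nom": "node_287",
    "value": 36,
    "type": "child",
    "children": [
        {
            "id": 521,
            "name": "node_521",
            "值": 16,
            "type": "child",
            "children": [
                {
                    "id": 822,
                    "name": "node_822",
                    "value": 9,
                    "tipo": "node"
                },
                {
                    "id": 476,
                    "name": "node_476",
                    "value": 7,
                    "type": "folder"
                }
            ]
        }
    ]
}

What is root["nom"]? "node_287"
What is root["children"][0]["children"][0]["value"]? 9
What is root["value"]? 36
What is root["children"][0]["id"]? 521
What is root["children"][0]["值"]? 16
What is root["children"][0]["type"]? "child"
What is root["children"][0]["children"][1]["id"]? 476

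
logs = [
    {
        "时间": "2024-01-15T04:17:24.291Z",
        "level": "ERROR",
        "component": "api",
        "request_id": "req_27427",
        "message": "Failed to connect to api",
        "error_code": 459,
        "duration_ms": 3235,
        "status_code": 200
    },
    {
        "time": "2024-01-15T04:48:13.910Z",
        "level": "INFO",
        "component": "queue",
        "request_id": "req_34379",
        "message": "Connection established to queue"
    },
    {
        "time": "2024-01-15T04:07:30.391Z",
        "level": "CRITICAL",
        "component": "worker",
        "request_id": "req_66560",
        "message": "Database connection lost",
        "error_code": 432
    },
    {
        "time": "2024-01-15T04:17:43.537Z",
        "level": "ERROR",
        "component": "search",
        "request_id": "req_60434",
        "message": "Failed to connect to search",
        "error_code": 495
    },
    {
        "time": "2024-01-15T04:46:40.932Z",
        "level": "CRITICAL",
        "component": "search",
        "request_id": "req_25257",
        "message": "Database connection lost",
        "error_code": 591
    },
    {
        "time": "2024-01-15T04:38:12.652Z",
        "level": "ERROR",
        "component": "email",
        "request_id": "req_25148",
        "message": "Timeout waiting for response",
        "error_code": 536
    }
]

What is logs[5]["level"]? "ERROR"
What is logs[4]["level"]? "CRITICAL"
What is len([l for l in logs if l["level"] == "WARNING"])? 0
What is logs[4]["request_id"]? "req_25257"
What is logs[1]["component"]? "queue"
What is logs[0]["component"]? "api"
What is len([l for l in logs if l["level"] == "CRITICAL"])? 2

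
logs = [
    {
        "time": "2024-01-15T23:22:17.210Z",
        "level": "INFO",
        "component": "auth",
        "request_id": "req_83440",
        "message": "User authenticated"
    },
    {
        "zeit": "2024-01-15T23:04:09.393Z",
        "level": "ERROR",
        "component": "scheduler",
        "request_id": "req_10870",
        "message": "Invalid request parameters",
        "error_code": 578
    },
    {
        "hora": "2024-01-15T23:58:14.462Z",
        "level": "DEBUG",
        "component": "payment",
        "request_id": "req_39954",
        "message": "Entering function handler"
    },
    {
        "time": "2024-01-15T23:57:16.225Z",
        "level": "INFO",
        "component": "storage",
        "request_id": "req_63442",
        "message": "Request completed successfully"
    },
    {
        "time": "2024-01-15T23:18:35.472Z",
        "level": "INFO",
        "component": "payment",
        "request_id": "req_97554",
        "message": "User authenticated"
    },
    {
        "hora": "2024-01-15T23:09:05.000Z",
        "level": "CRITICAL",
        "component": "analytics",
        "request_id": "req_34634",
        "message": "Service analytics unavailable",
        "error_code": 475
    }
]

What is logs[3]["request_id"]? "req_63442"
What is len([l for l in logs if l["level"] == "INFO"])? 3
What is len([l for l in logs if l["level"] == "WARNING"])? 0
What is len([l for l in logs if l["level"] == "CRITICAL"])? 1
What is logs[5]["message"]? "Service analytics unavailable"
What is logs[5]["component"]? "analytics"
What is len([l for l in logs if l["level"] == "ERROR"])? 1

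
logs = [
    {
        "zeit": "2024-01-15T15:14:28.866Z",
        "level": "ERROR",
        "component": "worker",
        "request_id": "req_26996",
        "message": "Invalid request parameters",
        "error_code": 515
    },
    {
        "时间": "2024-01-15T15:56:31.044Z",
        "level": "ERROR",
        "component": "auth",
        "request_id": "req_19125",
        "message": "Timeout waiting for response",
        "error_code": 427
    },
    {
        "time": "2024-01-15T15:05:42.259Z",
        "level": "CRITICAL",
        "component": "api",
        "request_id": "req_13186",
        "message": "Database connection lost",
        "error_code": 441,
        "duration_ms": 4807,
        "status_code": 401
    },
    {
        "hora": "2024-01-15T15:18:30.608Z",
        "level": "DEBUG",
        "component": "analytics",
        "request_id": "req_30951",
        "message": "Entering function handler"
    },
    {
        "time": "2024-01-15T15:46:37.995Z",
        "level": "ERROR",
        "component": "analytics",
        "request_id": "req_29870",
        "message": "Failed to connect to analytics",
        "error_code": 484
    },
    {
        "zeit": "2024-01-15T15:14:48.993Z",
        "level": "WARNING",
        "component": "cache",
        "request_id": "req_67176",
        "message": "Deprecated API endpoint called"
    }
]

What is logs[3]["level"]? "DEBUG"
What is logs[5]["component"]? "cache"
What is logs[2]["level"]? "CRITICAL"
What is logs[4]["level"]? "ERROR"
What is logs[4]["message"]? "Failed to connect to analytics"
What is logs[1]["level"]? "ERROR"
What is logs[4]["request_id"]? "req_29870"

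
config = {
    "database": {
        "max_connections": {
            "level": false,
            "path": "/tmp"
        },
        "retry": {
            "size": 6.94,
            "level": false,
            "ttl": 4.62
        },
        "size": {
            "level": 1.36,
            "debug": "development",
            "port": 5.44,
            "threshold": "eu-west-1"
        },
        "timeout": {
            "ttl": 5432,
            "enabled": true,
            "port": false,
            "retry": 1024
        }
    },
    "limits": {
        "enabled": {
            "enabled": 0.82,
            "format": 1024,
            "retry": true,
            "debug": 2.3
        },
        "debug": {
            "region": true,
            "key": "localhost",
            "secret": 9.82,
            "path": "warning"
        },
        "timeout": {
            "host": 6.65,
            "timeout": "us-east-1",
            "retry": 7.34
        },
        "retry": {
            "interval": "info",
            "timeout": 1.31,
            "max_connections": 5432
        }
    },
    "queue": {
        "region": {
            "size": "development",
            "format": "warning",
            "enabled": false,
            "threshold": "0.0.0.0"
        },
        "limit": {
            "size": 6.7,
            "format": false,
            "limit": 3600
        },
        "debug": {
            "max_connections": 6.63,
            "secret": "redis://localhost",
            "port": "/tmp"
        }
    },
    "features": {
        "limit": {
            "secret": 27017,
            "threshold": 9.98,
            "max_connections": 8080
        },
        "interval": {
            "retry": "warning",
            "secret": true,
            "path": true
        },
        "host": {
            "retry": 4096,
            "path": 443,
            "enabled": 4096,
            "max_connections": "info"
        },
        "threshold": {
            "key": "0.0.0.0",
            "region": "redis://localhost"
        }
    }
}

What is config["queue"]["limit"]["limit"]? 3600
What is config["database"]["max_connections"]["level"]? False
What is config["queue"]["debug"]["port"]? "/tmp"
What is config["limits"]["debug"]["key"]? "localhost"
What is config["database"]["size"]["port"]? 5.44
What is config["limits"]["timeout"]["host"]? 6.65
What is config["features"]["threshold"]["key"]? "0.0.0.0"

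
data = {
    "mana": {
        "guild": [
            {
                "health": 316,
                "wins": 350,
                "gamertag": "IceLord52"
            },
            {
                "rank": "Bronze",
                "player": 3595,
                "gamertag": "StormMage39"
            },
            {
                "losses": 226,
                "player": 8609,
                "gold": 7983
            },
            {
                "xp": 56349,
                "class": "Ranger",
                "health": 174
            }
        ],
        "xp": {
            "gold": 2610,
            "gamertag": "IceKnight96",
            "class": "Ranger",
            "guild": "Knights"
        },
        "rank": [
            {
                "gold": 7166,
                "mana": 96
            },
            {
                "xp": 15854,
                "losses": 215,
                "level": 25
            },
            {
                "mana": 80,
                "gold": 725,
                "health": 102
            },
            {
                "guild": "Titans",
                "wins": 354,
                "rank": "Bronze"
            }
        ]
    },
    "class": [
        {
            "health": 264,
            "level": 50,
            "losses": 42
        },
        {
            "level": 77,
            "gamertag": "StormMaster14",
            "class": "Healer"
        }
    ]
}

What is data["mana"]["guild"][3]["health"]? 174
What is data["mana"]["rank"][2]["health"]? 102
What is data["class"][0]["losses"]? 42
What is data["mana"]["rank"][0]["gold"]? 7166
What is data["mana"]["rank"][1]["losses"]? 215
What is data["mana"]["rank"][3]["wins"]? 354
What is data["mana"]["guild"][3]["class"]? "Ranger"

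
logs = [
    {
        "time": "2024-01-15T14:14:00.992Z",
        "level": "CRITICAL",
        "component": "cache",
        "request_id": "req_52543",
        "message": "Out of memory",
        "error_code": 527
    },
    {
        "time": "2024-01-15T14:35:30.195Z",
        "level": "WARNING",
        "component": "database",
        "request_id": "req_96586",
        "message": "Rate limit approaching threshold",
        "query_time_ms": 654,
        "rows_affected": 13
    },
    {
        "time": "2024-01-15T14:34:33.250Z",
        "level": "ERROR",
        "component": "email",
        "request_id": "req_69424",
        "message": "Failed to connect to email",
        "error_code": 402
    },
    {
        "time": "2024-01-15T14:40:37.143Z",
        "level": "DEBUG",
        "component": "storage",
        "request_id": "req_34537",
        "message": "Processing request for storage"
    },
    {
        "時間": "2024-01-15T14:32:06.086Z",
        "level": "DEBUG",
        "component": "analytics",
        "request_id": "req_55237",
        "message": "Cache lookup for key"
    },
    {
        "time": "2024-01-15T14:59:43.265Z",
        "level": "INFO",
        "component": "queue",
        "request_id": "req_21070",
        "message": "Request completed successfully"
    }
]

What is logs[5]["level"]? "INFO"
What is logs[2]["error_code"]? 402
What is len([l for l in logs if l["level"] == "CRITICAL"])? 1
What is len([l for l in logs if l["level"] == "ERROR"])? 1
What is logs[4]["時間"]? "2024-01-15T14:32:06.086Z"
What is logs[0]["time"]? "2024-01-15T14:14:00.992Z"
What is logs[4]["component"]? "analytics"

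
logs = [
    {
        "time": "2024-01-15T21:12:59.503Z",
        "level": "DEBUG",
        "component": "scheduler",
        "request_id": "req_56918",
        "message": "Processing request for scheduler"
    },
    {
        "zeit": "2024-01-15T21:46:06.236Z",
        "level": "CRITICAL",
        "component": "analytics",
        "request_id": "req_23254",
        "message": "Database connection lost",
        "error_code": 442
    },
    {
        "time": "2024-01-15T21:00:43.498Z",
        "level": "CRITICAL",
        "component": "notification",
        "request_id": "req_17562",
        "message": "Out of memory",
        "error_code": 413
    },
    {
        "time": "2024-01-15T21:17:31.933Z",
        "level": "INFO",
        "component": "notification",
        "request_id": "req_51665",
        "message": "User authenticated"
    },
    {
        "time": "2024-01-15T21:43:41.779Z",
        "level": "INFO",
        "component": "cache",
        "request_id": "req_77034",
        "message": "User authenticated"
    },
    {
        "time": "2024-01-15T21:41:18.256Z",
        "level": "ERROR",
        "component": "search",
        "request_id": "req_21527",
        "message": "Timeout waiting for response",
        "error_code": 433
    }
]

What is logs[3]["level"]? "INFO"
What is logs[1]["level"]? "CRITICAL"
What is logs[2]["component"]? "notification"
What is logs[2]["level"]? "CRITICAL"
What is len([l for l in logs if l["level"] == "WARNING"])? 0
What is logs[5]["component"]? "search"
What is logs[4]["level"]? "INFO"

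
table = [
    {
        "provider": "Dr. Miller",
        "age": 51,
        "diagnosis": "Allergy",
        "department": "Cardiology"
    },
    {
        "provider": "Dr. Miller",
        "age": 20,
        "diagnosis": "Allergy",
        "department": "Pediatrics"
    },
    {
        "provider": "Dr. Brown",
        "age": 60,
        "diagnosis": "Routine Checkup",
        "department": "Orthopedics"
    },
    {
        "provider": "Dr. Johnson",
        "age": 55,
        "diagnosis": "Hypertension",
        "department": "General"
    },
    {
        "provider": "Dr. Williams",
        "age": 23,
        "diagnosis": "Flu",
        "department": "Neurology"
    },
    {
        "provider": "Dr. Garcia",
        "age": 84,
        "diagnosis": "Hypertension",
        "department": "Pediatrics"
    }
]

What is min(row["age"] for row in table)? 20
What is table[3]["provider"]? "Dr. Johnson"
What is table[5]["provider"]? "Dr. Garcia"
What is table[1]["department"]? "Pediatrics"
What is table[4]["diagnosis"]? "Flu"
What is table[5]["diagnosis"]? "Hypertension"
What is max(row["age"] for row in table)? 84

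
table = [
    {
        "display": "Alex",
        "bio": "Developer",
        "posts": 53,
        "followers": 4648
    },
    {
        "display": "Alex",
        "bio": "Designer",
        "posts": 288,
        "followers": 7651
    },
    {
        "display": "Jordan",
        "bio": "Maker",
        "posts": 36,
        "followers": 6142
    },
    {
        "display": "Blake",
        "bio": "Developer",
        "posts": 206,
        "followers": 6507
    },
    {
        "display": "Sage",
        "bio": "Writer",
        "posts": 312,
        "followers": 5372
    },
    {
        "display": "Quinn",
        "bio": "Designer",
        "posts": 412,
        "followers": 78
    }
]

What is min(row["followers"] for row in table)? 78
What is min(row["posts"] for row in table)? 36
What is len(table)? 6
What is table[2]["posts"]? 36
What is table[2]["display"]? "Jordan"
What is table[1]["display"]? "Alex"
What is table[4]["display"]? "Sage"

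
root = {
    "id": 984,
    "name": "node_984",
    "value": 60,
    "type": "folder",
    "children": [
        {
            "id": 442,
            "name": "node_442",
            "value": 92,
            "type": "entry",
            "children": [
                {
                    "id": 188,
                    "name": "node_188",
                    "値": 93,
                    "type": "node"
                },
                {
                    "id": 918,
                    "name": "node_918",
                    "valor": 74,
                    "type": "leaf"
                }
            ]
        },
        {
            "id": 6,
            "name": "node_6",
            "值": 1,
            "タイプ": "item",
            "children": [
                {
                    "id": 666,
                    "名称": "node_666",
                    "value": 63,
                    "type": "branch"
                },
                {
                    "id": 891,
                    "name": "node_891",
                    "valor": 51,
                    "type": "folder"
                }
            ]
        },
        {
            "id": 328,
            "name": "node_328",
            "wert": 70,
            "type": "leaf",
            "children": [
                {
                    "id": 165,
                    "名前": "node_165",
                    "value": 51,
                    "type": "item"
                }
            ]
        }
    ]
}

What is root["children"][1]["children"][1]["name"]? "node_891"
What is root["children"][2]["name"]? "node_328"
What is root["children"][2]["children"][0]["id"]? 165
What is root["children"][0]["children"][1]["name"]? "node_918"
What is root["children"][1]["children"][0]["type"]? "branch"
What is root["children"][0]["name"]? "node_442"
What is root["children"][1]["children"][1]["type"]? "folder"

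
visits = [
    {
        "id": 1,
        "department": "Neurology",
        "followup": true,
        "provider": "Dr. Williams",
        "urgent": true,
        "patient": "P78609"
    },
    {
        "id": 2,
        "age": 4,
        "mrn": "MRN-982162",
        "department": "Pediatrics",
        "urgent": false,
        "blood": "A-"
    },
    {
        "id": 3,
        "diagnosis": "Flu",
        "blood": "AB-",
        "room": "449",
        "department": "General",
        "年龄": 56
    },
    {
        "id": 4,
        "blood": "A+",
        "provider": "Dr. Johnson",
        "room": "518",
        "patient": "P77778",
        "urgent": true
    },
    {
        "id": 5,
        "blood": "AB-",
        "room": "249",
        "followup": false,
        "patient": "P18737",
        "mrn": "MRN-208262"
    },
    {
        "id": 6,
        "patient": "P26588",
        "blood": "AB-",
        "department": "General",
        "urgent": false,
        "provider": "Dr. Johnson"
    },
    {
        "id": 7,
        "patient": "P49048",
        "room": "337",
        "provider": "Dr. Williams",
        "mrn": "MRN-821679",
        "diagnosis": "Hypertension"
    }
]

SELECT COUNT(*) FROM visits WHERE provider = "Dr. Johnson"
2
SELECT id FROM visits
[1, 2, 3, 4, 5, 6, 7]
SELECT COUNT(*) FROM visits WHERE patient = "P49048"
1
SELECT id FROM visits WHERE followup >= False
[1, 5]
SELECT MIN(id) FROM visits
1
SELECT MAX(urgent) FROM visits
True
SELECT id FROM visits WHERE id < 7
[1, 2, 3, 4, 5, 6]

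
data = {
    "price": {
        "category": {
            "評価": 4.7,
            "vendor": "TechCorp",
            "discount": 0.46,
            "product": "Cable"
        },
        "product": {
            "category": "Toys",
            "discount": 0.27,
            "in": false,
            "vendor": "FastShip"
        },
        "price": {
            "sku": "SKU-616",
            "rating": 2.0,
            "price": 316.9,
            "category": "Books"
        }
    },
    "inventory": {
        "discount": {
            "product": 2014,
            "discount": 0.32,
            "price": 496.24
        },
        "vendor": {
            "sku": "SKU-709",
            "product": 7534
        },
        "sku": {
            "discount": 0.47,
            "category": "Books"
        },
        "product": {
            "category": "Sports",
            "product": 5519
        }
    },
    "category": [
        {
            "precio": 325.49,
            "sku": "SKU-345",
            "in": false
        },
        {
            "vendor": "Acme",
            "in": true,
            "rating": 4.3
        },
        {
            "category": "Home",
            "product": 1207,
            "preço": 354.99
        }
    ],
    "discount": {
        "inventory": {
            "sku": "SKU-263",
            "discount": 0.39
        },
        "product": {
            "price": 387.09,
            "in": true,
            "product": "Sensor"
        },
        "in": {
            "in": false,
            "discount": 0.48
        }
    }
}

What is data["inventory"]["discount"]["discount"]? 0.32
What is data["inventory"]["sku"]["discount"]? 0.47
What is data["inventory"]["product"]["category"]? "Sports"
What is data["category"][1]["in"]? True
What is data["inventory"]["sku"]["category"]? "Books"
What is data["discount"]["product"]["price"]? 387.09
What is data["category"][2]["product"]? 1207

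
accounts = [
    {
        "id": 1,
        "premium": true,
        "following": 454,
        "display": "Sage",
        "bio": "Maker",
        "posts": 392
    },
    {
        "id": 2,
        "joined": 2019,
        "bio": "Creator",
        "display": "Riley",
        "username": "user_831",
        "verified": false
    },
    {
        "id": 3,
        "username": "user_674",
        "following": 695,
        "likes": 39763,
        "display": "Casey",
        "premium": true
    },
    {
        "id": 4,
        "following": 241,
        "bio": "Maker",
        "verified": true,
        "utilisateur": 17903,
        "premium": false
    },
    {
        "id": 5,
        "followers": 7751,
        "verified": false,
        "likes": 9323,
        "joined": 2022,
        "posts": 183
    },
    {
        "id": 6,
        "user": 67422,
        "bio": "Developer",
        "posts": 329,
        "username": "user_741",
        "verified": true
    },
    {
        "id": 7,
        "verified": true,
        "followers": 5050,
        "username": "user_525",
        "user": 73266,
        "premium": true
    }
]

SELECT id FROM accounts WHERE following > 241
[1, 3]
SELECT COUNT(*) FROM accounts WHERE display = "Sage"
1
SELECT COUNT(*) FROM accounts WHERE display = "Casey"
1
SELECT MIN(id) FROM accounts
1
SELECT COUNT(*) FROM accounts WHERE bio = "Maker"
2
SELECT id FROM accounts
[1, 2, 3, 4, 5, 6, 7]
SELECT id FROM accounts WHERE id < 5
[1, 2, 3, 4]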